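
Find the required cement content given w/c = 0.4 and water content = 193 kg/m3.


Cement = water / (w/c)
= 193 / 0.4
= 482.5 kg/m3

482.5


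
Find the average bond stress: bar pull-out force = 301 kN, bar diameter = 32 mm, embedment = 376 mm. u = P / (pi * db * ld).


u = P / (pi * db * ld)
= 301 * 1000 / (pi * 32 * 376)
= 7.963 MPa

7.963


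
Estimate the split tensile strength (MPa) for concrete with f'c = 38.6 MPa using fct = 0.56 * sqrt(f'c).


fct = 0.56 * sqrt(38.6)
= 0.56 * 6.213
= 3.479 MPa

3.479


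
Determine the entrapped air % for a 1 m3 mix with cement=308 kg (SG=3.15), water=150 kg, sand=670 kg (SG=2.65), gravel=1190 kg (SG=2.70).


Vol cement = 308 / (3.15 * 1000) = 0.097778 m3
Vol water = 150 / 1000 = 0.15 m3
Vol sand = 670 / (2.65 * 1000) = 0.25283 m3
Vol gravel = 1190 / (2.70 * 1000) = 0.440741 m3
Total solid + water volume = 0.941349 m3
Air = (1 - 0.941349) * 100 = 5.87%

5.87


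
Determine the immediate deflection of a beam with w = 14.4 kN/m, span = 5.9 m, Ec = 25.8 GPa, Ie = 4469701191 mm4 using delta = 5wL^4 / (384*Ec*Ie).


Convert: L = 5.9 m = 5900 mm, Ec = 25.8 GPa = 25800 MPa
delta = 5 * 14.4 * 5900^4 / (384 * 25800 * 4469701191)
= 1.97 mm

1.97


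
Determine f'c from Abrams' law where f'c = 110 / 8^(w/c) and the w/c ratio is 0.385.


f'c = 110 / 8^0.385
= 110 / 2.227
= 49.4 MPa

49.4


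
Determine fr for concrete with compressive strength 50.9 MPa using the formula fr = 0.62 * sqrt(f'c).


fr = 0.62 * sqrt(50.9)
= 4.423 MPa

4.423


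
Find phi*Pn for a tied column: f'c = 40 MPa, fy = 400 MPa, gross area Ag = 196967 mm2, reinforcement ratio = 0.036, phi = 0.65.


Ast = rho * Ag = 0.036 * 196967 = 7090.812 mm2
phi*Pn = 0.65 * 0.80 * (0.85 * 40 * (196967 - 7090.812) + 400 * 7090.812) / 1000
= 4831.9 kN

4831.9


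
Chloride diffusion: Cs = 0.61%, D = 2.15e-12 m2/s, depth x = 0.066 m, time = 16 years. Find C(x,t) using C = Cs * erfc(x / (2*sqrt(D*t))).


t_seconds = 16 * 365.25 * 24 * 3600 = 504921600.0 s
arg = 0.066 / (2 * sqrt(2.15e-12 * 504921600.0))
= 1.0016
erfc(1.0016) = 0.1566
C = 0.61 * 0.1566 = 0.0956%

0.0956


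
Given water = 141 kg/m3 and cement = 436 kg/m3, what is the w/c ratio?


w/c = water / cement
w/c = 141 / 436 = 0.323

0.323


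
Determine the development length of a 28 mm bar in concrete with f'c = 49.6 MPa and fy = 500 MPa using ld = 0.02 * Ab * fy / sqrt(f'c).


Ab = pi * 28^2 / 4 = 615.752 mm2
ld = 0.02 * 615.752 * 500 / sqrt(49.6)
= 874.3 mm

874.3


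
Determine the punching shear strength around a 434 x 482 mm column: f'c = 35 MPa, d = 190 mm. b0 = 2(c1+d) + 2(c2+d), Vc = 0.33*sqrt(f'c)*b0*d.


b0 = 2*(434 + 190) + 2*(482 + 190) = 2592 mm
Vc = 0.33 * sqrt(35) * 2592 * 190 / 1000
= 961.47 kN

961.47


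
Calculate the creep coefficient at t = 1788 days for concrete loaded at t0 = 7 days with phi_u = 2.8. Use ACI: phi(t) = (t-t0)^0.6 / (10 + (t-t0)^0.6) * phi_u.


dt = 1788 - 7 = 1781
phi = 1781^0.6 / (10 + 1781^0.6) * 2.8
= 2.518

2.518


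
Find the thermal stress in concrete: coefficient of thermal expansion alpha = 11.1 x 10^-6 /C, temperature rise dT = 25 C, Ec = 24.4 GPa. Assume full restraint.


sigma = alpha * dT * Ec
= 11.1e-6 * 25 * 24.4 * 1000
= 6.771 MPa

6.771


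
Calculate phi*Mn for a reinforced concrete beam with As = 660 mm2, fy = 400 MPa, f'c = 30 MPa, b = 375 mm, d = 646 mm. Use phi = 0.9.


a = As * fy / (0.85 * f'c * b)
= 660 * 400 / (0.85 * 30 * 375)
= 27.6078 mm
Mn = As * fy * (d - a/2) / 10^6
= 166.8998 kN-m
phi*Mn = 0.9 * 166.8998 = 150.21 kN-m

150.21


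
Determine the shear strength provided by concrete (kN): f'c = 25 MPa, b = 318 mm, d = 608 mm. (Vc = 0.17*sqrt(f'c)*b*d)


Vc = 0.17 * sqrt(25) * 318 * 608 / 1000
= 164.34 kN

164.34


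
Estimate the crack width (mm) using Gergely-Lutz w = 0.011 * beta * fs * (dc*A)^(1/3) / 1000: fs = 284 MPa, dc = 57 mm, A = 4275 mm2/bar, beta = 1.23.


w = 0.011 * beta * fs * (dc * A)^(1/3) / 1000
= 0.011 * 1.23 * 284 * (57 * 4275)^(1/3) / 1000
= 0.24 mm

0.24


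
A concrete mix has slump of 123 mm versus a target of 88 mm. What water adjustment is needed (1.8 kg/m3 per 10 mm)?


Difference = 88 - 123 = -35 mm
Water adjustment = -35 * 1.8 / 10 = -6.3 kg/m3

-6.3


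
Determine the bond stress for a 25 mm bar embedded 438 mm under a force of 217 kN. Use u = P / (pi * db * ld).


u = P / (pi * db * ld)
= 217 * 1000 / (pi * 25 * 438)
= 6.308 MPa

6.308


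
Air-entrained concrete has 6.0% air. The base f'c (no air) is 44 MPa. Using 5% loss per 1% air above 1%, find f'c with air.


Strength loss = (6.0 - 1) * 5 = 25.0%
f'c = 44 * (1 - 25.0/100)
= 33.0 MPa

33.0


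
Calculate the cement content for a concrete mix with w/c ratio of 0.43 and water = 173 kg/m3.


Cement = water / (w/c)
= 173 / 0.43
= 402.3 kg/m3

402.3


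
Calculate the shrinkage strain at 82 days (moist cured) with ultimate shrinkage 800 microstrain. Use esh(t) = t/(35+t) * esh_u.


esh(82) = 82 / (35 + 82) * 800
= 82 / 117 * 800
= 560.7 microstrain

560.7


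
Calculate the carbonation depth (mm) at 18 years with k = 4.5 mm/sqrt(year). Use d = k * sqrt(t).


depth = k * sqrt(t)
= 4.5 * sqrt(18)
= 19.09 mm

19.09


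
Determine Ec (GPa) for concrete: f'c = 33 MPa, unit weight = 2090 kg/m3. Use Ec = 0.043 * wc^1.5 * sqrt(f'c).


Ec = 0.043 * 2090^1.5 * sqrt(33) / 1000
= 23.6 GPa

23.6


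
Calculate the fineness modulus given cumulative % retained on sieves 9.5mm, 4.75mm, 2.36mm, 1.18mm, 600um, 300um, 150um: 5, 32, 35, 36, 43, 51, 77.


FM = sum(cumulative % retained) / 100
= 279 / 100
= 2.79

2.79


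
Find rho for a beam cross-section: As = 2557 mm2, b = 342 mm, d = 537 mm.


rho = As / (b * d)
= 2557 / (342 * 537)
= 0.0139

0.0139


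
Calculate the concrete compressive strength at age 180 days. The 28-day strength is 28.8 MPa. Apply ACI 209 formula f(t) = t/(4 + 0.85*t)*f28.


f(180) = 180 / (4 + 0.85 * 180) * 28.8
= 180 / 157.0 * 28.8
= 33.02 MPa

33.02


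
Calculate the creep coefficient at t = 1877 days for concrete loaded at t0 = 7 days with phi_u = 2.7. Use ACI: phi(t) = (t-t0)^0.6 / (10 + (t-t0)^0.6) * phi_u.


dt = 1877 - 7 = 1870
phi = 1870^0.6 / (10 + 1870^0.6) * 2.7
= 2.435

2.435


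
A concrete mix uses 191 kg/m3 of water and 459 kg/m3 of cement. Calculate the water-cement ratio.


w/c = water / cement
w/c = 191 / 459 = 0.416

0.416


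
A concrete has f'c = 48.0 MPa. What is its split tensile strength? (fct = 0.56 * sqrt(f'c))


fct = 0.56 * sqrt(48.0)
= 0.56 * 6.928
= 3.88 MPa

3.88


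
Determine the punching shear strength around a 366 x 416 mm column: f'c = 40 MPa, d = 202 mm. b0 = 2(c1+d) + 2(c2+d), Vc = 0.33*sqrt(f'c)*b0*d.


b0 = 2*(366 + 202) + 2*(416 + 202) = 2372 mm
Vc = 0.33 * sqrt(40) * 2372 * 202 / 1000
= 1000.02 kN

1000.02


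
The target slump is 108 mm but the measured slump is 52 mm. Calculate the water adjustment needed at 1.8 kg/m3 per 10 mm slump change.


Difference = 108 - 52 = 56 mm
Water adjustment = 56 * 1.8 / 10 = 10.1 kg/m3

10.1


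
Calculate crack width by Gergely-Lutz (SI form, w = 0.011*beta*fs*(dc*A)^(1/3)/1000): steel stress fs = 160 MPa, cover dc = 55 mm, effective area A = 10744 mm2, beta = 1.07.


w = 0.011 * beta * fs * (dc * A)^(1/3) / 1000
= 0.011 * 1.07 * 160 * (55 * 10744)^(1/3) / 1000
= 0.158 mm

0.158


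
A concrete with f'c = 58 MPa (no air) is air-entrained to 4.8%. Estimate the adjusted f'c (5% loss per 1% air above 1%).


Strength loss = (4.8 - 1) * 5 = 19.0%
f'c = 58 * (1 - 19.0/100)
= 46.98 MPa

46.98


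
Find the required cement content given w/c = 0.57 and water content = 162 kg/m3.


Cement = water / (w/c)
= 162 / 0.57
= 284.2 kg/m3

284.2


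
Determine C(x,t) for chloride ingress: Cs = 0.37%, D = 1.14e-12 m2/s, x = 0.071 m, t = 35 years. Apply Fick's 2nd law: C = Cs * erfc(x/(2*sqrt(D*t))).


t_seconds = 35 * 365.25 * 24 * 3600 = 1104516000.0 s
arg = 0.071 / (2 * sqrt(1.14e-12 * 1104516000.0))
= 1.0004
erfc(1.0004) = 0.1571
C = 0.37 * 0.1571 = 0.0581%

0.0581


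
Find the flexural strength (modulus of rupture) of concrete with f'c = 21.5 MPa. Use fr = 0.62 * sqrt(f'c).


fr = 0.62 * sqrt(21.5)
= 2.875 MPa

2.875


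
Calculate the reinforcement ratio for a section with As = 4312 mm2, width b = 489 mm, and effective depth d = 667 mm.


rho = As / (b * d)
= 4312 / (489 * 667)
= 0.0132

0.0132


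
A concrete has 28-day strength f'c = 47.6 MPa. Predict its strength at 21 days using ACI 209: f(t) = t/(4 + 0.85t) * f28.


f(21) = 21 / (4 + 0.85 * 21) * 47.6
= 21 / 21.85 * 47.6
= 45.75 MPa

45.75


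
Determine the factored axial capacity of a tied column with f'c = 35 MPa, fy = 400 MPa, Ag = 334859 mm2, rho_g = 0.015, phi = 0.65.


Ast = rho * Ag = 0.015 * 334859 = 5022.885 mm2
phi*Pn = 0.65 * 0.80 * (0.85 * 35 * (334859 - 5022.885) + 400 * 5022.885) / 1000
= 6147.32 kN

6147.32


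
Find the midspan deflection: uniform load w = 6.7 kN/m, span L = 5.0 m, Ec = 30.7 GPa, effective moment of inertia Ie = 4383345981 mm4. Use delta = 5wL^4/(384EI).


Convert: L = 5.0 m = 5000 mm, Ec = 30.7 GPa = 30700 MPa
delta = 5 * 6.7 * 5000^4 / (384 * 30700 * 4383345981)
= 0.41 mm

0.41


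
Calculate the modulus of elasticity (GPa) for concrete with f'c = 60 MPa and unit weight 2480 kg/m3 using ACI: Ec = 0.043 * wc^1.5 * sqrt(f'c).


Ec = 0.043 * 2480^1.5 * sqrt(60) / 1000
= 41.14 GPa

41.14


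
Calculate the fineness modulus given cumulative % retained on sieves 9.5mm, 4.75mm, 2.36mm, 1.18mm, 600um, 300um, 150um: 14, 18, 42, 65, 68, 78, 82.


FM = sum(cumulative % retained) / 100
= 367 / 100
= 3.67

3.67


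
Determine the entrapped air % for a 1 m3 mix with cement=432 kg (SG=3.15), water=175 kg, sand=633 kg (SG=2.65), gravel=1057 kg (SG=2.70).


Vol cement = 432 / (3.15 * 1000) = 0.137143 m3
Vol water = 175 / 1000 = 0.175 m3
Vol sand = 633 / (2.65 * 1000) = 0.238868 m3
Vol gravel = 1057 / (2.70 * 1000) = 0.391481 m3
Total solid + water volume = 0.942492 m3
Air = (1 - 0.942492) * 100 = 5.75%

5.75


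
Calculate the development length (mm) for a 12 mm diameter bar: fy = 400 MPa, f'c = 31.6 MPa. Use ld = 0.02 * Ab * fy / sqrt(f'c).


Ab = pi * 12^2 / 4 = 113.097 mm2
ld = 0.02 * 113.097 * 400 / sqrt(31.6)
= 161.0 mm

161.0


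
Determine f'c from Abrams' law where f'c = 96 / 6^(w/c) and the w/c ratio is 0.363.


f'c = 96 / 6^0.363
= 96 / 1.916
= 50.1 MPa

50.1


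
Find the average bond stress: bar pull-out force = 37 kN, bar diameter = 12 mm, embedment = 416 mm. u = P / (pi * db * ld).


u = P / (pi * db * ld)
= 37 * 1000 / (pi * 12 * 416)
= 2.359 MPa

2.359


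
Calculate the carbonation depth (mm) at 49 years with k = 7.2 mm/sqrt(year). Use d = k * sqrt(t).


depth = k * sqrt(t)
= 7.2 * sqrt(49)
= 50.4 mm

50.4


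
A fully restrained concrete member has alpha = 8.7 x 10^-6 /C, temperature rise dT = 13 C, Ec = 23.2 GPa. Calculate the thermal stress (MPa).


sigma = alpha * dT * Ec
= 8.7e-6 * 13 * 23.2 * 1000
= 2.624 MPa

2.624


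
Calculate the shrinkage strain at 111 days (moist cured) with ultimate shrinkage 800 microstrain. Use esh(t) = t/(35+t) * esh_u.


esh(111) = 111 / (35 + 111) * 800
= 111 / 146 * 800
= 608.2 microstrain

608.2


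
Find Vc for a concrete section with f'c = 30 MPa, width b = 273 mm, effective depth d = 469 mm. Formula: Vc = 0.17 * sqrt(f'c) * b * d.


Vc = 0.17 * sqrt(30) * 273 * 469 / 1000
= 119.22 kN

119.22


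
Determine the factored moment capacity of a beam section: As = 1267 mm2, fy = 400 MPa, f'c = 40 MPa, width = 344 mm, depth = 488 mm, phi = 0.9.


a = As * fy / (0.85 * f'c * b)
= 1267 * 400 / (0.85 * 40 * 344)
= 43.3311 mm
Mn = As * fy * (d - a/2) / 10^6
= 236.3383 kN-m
phi*Mn = 0.9 * 236.3383 = 212.7 kN-m

212.7


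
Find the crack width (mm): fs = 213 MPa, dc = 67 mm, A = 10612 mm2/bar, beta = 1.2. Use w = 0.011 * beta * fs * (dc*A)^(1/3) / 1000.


w = 0.011 * beta * fs * (dc * A)^(1/3) / 1000
= 0.011 * 1.2 * 213 * (67 * 10612)^(1/3) / 1000
= 0.251 mm

0.251


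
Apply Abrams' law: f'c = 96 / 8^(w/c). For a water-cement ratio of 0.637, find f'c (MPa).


f'c = 96 / 8^0.637
= 96 / 3.761
= 25.53 MPa

25.53


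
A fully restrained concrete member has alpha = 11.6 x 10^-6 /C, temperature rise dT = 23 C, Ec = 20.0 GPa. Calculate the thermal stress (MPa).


sigma = alpha * dT * Ec
= 11.6e-6 * 23 * 20.0 * 1000
= 5.336 MPa

5.336


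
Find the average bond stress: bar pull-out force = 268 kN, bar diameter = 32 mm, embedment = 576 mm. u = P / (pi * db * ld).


u = P / (pi * db * ld)
= 268 * 1000 / (pi * 32 * 576)
= 4.628 MPa

4.628


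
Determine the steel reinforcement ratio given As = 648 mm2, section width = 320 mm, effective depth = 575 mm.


rho = As / (b * d)
= 648 / (320 * 575)
= 0.0035

0.0035


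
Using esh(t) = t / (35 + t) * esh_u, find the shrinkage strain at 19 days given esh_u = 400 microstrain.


esh(19) = 19 / (35 + 19) * 400
= 19 / 54 * 400
= 140.7 microstrain

140.7


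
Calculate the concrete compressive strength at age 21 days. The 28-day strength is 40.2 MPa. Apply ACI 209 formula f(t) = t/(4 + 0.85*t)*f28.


f(21) = 21 / (4 + 0.85 * 21) * 40.2
= 21 / 21.85 * 40.2
= 38.64 MPa

38.64


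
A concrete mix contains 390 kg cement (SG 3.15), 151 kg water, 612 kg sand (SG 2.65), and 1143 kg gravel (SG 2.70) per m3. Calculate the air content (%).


Vol cement = 390 / (3.15 * 1000) = 0.12381 m3
Vol water = 151 / 1000 = 0.151 m3
Vol sand = 612 / (2.65 * 1000) = 0.230943 m3
Vol gravel = 1143 / (2.70 * 1000) = 0.423333 m3
Total solid + water volume = 0.929086 m3
Air = (1 - 0.929086) * 100 = 7.09%

7.09


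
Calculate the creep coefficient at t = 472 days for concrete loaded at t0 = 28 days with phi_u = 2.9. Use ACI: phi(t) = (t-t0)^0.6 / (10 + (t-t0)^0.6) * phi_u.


dt = 472 - 28 = 444
phi = 444^0.6 / (10 + 444^0.6) * 2.9
= 2.305

2.305


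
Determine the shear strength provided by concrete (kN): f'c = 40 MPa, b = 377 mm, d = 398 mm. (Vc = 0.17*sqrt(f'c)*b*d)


Vc = 0.17 * sqrt(40) * 377 * 398 / 1000
= 161.33 kN

161.33


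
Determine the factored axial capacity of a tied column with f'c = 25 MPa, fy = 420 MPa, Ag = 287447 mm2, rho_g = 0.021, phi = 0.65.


Ast = rho * Ag = 0.021 * 287447 = 6036.387 mm2
phi*Pn = 0.65 * 0.80 * (0.85 * 25 * (287447 - 6036.387) + 420 * 6036.387) / 1000
= 4427.93 kN

4427.93


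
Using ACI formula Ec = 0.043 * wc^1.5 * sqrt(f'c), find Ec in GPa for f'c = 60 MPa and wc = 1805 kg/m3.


Ec = 0.043 * 1805^1.5 * sqrt(60) / 1000
= 25.54 GPa

25.54


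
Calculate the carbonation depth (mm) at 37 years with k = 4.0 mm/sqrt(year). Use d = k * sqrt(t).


depth = k * sqrt(t)
= 4.0 * sqrt(37)
= 24.33 mm

24.33


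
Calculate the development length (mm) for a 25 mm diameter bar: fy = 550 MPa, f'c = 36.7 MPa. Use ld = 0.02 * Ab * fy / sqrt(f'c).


Ab = pi * 25^2 / 4 = 490.874 mm2
ld = 0.02 * 490.874 * 550 / sqrt(36.7)
= 891.3 mm

891.3


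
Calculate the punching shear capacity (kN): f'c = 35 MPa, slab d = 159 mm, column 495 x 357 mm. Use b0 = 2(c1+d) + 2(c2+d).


b0 = 2*(495 + 159) + 2*(357 + 159) = 2340 mm
Vc = 0.33 * sqrt(35) * 2340 * 159 / 1000
= 726.38 kN

726.38


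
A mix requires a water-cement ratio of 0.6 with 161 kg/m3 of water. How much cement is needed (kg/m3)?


Cement = water / (w/c)
= 161 / 0.6
= 268.3 kg/m3

268.3


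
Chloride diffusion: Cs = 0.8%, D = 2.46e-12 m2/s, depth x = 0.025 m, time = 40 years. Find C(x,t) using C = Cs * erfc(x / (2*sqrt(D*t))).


t_seconds = 40 * 365.25 * 24 * 3600 = 1262304000.0 s
arg = 0.025 / (2 * sqrt(2.46e-12 * 1262304000.0))
= 0.2243
erfc(0.2243) = 0.7511
C = 0.8 * 0.7511 = 0.6009%

0.6009


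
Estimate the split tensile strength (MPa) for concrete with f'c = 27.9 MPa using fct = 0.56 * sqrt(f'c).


fct = 0.56 * sqrt(27.9)
= 0.56 * 5.282
= 2.958 MPa

2.958


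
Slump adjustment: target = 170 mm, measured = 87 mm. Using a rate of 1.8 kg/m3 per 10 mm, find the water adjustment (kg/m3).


Difference = 170 - 87 = 83 mm
Water adjustment = 83 * 1.8 / 10 = 14.9 kg/m3

14.9


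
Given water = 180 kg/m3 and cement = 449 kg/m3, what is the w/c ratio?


w/c = water / cement
w/c = 180 / 449 = 0.401

0.401


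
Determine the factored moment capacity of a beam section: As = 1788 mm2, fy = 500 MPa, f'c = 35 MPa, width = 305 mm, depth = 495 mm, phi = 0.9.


a = As * fy / (0.85 * f'c * b)
= 1788 * 500 / (0.85 * 35 * 305)
= 98.526 mm
Mn = As * fy * (d - a/2) / 10^6
= 398.4889 kN-m
phi*Mn = 0.9 * 398.4889 = 358.64 kN-m

358.64


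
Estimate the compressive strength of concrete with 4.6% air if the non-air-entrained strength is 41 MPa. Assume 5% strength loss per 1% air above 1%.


Strength loss = (4.6 - 1) * 5 = 18.0%
f'c = 41 * (1 - 18.0/100)
= 33.62 MPa

33.62


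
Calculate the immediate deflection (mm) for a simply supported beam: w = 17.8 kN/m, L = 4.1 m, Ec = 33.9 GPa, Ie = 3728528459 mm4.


Convert: L = 4.1 m = 4100 mm, Ec = 33.9 GPa = 33900 MPa
delta = 5 * 17.8 * 4100^4 / (384 * 33900 * 3728528459)
= 0.52 mm

0.52


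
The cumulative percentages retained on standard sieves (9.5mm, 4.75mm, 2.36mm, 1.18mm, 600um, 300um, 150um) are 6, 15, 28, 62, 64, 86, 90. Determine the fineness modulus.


FM = sum(cumulative % retained) / 100
= 351 / 100
= 3.51

3.51


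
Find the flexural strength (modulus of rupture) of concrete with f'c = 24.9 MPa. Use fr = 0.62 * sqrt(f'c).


fr = 0.62 * sqrt(24.9)
= 3.094 MPa

3.094


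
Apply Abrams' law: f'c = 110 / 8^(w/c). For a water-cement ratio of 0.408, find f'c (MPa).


f'c = 110 / 8^0.408
= 110 / 2.336
= 47.09 MPa

47.09


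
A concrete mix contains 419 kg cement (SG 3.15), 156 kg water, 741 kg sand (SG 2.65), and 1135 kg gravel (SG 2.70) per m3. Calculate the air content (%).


Vol cement = 419 / (3.15 * 1000) = 0.133016 m3
Vol water = 156 / 1000 = 0.156 m3
Vol sand = 741 / (2.65 * 1000) = 0.279623 m3
Vol gravel = 1135 / (2.70 * 1000) = 0.42037 m3
Total solid + water volume = 0.989009 m3
Air = (1 - 0.989009) * 100 = 1.1%

1.1


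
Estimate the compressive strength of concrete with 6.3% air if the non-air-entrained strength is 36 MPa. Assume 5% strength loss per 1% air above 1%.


Strength loss = (6.3 - 1) * 5 = 26.5%
f'c = 36 * (1 - 26.5/100)
= 26.46 MPa

26.46


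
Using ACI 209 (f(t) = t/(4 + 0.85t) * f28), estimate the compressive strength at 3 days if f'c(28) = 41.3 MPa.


f(3) = 3 / (4 + 0.85 * 3) * 41.3
= 3 / 6.55 * 41.3
= 18.92 MPa

18.92


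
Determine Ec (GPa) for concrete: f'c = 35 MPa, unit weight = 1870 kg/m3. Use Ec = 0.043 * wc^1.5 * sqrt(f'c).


Ec = 0.043 * 1870^1.5 * sqrt(35) / 1000
= 20.57 GPa

20.57


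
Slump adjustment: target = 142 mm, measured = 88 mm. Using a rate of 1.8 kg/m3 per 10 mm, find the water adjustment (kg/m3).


Difference = 142 - 88 = 54 mm
Water adjustment = 54 * 1.8 / 10 = 9.7 kg/m3

9.7


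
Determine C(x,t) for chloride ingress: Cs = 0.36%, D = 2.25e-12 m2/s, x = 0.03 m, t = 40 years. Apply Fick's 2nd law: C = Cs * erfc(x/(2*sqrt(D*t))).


t_seconds = 40 * 365.25 * 24 * 3600 = 1262304000.0 s
arg = 0.03 / (2 * sqrt(2.25e-12 * 1262304000.0))
= 0.2815
erfc(0.2815) = 0.6906
C = 0.36 * 0.6906 = 0.2486%

0.2486


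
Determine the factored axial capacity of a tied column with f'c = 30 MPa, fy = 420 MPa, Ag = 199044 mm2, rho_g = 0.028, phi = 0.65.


Ast = rho * Ag = 0.028 * 199044 = 5573.232 mm2
phi*Pn = 0.65 * 0.80 * (0.85 * 30 * (199044 - 5573.232) + 420 * 5573.232) / 1000
= 3782.62 kN

3782.62


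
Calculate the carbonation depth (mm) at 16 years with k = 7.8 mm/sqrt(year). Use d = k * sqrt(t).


depth = k * sqrt(t)
= 7.8 * sqrt(16)
= 31.2 mm

31.2


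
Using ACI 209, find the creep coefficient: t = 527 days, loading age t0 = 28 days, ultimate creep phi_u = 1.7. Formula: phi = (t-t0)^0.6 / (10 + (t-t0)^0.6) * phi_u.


dt = 527 - 28 = 499
phi = 499^0.6 / (10 + 499^0.6) * 1.7
= 1.37

1.37


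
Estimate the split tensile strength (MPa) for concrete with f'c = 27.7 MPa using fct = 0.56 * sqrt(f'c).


fct = 0.56 * sqrt(27.7)
= 0.56 * 5.263
= 2.947 MPa

2.947


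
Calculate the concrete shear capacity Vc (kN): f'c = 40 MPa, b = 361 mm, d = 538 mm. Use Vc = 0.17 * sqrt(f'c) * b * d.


Vc = 0.17 * sqrt(40) * 361 * 538 / 1000
= 208.82 kN

208.82


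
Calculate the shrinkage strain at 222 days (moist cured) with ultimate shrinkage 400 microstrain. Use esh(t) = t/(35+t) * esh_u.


esh(222) = 222 / (35 + 222) * 400
= 222 / 257 * 400
= 345.5 microstrain

345.5


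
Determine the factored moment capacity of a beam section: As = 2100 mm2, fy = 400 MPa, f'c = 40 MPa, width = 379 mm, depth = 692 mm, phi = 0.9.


a = As * fy / (0.85 * f'c * b)
= 2100 * 400 / (0.85 * 40 * 379)
= 65.187 mm
Mn = As * fy * (d - a/2) / 10^6
= 553.9014 kN-m
phi*Mn = 0.9 * 553.9014 = 498.51 kN-m

498.51


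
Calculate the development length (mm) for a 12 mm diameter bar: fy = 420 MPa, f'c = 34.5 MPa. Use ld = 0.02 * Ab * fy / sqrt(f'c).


Ab = pi * 12^2 / 4 = 113.097 mm2
ld = 0.02 * 113.097 * 420 / sqrt(34.5)
= 161.7 mm

161.7


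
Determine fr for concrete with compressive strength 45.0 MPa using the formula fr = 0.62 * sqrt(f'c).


fr = 0.62 * sqrt(45.0)
= 4.159 MPa

4.159


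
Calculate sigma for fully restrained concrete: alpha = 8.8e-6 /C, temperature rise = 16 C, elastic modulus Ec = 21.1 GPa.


sigma = alpha * dT * Ec
= 8.8e-6 * 16 * 21.1 * 1000
= 2.971 MPa

2.971


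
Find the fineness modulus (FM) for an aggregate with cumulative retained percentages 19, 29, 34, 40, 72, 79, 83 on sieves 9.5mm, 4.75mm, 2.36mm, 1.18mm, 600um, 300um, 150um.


FM = sum(cumulative % retained) / 100
= 356 / 100
= 3.56

3.56


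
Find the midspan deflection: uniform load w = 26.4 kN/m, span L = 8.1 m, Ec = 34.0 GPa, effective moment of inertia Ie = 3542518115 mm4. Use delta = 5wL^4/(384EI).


Convert: L = 8.1 m = 8100 mm, Ec = 34.0 GPa = 34000 MPa
delta = 5 * 26.4 * 8100^4 / (384 * 34000 * 3542518115)
= 12.29 mm

12.29


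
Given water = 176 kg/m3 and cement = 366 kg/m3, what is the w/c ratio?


w/c = water / cement
w/c = 176 / 366 = 0.481

0.481


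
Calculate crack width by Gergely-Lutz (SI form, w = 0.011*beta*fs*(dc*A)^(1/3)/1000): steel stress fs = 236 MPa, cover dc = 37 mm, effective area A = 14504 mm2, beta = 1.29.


w = 0.011 * beta * fs * (dc * A)^(1/3) / 1000
= 0.011 * 1.29 * 236 * (37 * 14504)^(1/3) / 1000
= 0.272 mm

0.272


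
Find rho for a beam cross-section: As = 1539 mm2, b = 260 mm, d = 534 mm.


rho = As / (b * d)
= 1539 / (260 * 534)
= 0.0111

0.0111


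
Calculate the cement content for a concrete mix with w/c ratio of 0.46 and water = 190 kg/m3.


Cement = water / (w/c)
= 190 / 0.46
= 413.0 kg/m3

413.0


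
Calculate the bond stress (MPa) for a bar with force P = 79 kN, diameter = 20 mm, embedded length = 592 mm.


u = P / (pi * db * ld)
= 79 * 1000 / (pi * 20 * 592)
= 2.124 MPa

2.124


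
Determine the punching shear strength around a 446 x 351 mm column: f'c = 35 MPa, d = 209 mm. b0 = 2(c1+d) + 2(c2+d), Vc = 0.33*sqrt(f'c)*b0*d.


b0 = 2*(446 + 209) + 2*(351 + 209) = 2430 mm
Vc = 0.33 * sqrt(35) * 2430 * 209 / 1000
= 991.52 kN

991.52


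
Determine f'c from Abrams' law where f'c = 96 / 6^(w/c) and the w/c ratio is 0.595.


f'c = 96 / 6^0.595
= 96 / 2.904
= 33.06 MPa

33.06


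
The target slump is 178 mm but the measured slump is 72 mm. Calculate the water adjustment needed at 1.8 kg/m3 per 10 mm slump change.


Difference = 178 - 72 = 106 mm
Water adjustment = 106 * 1.8 / 10 = 19.1 kg/m3

19.1


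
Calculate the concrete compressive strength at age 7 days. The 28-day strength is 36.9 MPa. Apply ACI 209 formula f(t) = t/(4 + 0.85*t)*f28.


f(7) = 7 / (4 + 0.85 * 7) * 36.9
= 7 / 9.95 * 36.9
= 25.96 MPa

25.96


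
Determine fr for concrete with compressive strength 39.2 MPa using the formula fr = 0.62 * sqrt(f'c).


fr = 0.62 * sqrt(39.2)
= 3.882 MPa

3.882


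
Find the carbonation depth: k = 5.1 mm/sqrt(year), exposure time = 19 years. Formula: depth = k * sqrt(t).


depth = k * sqrt(t)
= 5.1 * sqrt(19)
= 22.23 mm

22.23


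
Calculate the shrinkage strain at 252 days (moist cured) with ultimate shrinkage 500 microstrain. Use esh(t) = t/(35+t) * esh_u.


esh(252) = 252 / (35 + 252) * 500
= 252 / 287 * 500
= 439.0 microstrain

439.0


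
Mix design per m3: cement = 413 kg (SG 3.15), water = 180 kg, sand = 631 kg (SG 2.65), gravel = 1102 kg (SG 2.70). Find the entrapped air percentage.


Vol cement = 413 / (3.15 * 1000) = 0.131111 m3
Vol water = 180 / 1000 = 0.18 m3
Vol sand = 631 / (2.65 * 1000) = 0.238113 m3
Vol gravel = 1102 / (2.70 * 1000) = 0.408148 m3
Total solid + water volume = 0.957372 m3
Air = (1 - 0.957372) * 100 = 4.26%

4.26


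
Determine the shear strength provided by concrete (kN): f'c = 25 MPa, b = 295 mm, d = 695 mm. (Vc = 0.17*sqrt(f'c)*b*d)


Vc = 0.17 * sqrt(25) * 295 * 695 / 1000
= 174.27 kN

174.27


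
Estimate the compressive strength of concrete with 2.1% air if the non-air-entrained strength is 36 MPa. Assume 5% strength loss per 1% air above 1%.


Strength loss = (2.1 - 1) * 5 = 5.5%
f'c = 36 * (1 - 5.5/100)
= 34.02 MPa

34.02


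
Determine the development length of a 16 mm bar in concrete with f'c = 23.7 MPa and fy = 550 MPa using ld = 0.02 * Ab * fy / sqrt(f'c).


Ab = pi * 16^2 / 4 = 201.062 mm2
ld = 0.02 * 201.062 * 550 / sqrt(23.7)
= 454.3 mm

454.3


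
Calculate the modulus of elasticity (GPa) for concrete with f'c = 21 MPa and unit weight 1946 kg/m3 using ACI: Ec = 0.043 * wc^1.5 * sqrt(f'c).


Ec = 0.043 * 1946^1.5 * sqrt(21) / 1000
= 16.92 GPa

16.92


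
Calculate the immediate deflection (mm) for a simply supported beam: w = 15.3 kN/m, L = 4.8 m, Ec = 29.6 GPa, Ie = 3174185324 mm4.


Convert: L = 4.8 m = 4800 mm, Ec = 29.6 GPa = 29600 MPa
delta = 5 * 15.3 * 4800^4 / (384 * 29600 * 3174185324)
= 1.13 mm

1.13


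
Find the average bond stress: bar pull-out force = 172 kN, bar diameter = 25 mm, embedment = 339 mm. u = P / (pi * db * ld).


u = P / (pi * db * ld)
= 172 * 1000 / (pi * 25 * 339)
= 6.46 MPa

6.46


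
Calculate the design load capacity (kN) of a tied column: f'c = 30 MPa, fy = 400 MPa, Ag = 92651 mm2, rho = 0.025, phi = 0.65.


Ast = rho * Ag = 0.025 * 92651 = 2316.275 mm2
phi*Pn = 0.65 * 0.80 * (0.85 * 30 * (92651 - 2316.275) + 400 * 2316.275) / 1000
= 1679.62 kN

1679.62


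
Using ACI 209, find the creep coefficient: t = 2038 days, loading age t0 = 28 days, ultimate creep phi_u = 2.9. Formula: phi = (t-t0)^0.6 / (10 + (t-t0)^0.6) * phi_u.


dt = 2038 - 28 = 2010
phi = 2010^0.6 / (10 + 2010^0.6) * 2.9
= 2.626

2.626


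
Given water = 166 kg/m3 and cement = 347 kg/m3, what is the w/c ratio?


w/c = water / cement
w/c = 166 / 347 = 0.478

0.478


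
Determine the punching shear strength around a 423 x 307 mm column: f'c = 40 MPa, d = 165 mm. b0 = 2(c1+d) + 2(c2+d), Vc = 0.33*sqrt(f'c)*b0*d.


b0 = 2*(423 + 165) + 2*(307 + 165) = 2120 mm
Vc = 0.33 * sqrt(40) * 2120 * 165 / 1000
= 730.07 kN

730.07


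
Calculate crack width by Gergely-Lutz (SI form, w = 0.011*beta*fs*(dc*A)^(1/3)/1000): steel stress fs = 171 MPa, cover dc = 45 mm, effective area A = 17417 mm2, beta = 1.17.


w = 0.011 * beta * fs * (dc * A)^(1/3) / 1000
= 0.011 * 1.17 * 171 * (45 * 17417)^(1/3) / 1000
= 0.203 mm

0.203


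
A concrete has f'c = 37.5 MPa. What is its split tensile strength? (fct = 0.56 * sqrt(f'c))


fct = 0.56 * sqrt(37.5)
= 0.56 * 6.124
= 3.429 MPa

3.429


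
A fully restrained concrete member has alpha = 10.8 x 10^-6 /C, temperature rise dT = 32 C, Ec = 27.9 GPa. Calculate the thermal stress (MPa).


sigma = alpha * dT * Ec
= 10.8e-6 * 32 * 27.9 * 1000
= 9.642 MPa

9.642


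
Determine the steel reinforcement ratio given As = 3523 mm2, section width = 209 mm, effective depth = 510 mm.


rho = As / (b * d)
= 3523 / (209 * 510)
= 0.0331

0.0331


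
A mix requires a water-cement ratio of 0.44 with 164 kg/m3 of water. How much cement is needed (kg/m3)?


Cement = water / (w/c)
= 164 / 0.44
= 372.7 kg/m3

372.7


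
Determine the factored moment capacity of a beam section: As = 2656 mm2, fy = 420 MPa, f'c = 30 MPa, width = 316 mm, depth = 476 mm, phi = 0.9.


a = As * fy / (0.85 * f'c * b)
= 2656 * 420 / (0.85 * 30 * 316)
= 138.4363 mm
Mn = As * fy * (d - a/2) / 10^6
= 453.7733 kN-m
phi*Mn = 0.9 * 453.7733 = 408.4 kN-m

408.4


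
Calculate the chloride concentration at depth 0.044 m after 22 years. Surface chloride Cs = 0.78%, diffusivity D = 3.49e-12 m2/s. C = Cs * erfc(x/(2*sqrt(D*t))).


t_seconds = 22 * 365.25 * 24 * 3600 = 694267200.0 s
arg = 0.044 / (2 * sqrt(3.49e-12 * 694267200.0))
= 0.4469
erfc(0.4469) = 0.5273
C = 0.78 * 0.5273 = 0.4113%

0.4113


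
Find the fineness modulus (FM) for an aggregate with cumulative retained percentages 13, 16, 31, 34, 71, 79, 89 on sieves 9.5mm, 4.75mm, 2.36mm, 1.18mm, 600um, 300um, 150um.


FM = sum(cumulative % retained) / 100
= 333 / 100
= 3.33

3.33


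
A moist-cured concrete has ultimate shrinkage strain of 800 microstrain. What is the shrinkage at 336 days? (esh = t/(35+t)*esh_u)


esh(336) = 336 / (35 + 336) * 800
= 336 / 371 * 800
= 724.5 microstrain

724.5


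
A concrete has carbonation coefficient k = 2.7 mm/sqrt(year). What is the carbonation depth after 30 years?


depth = k * sqrt(t)
= 2.7 * sqrt(30)
= 14.79 mm

14.79


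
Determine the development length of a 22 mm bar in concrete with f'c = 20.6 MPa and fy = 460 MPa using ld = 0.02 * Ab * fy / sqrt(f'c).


Ab = pi * 22^2 / 4 = 380.133 mm2
ld = 0.02 * 380.133 * 460 / sqrt(20.6)
= 770.5 mm

770.5


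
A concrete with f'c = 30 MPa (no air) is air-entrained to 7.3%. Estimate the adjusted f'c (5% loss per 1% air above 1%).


Strength loss = (7.3 - 1) * 5 = 31.5%
f'c = 30 * (1 - 31.5/100)
= 20.55 MPa

20.55


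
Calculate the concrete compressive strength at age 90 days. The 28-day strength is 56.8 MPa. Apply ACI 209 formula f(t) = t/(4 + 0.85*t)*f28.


f(90) = 90 / (4 + 0.85 * 90) * 56.8
= 90 / 80.5 * 56.8
= 63.5 MPa

63.5


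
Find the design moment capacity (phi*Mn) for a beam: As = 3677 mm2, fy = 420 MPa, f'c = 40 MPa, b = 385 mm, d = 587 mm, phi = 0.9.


a = As * fy / (0.85 * f'c * b)
= 3677 * 420 / (0.85 * 40 * 385)
= 117.9786 mm
Mn = As * fy * (d - a/2) / 10^6
= 815.428 kN-m
phi*Mn = 0.9 * 815.428 = 733.89 kN-m

733.89


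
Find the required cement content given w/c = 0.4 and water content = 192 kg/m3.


Cement = water / (w/c)
= 192 / 0.4
= 480.0 kg/m3

480.0


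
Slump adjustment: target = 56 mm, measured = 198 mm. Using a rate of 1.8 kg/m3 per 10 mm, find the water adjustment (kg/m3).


Difference = 56 - 198 = -142 mm
Water adjustment = -142 * 1.8 / 10 = -25.6 kg/m3

-25.6


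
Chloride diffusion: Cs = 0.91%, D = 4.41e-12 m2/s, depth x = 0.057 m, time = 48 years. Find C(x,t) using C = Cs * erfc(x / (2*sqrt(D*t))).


t_seconds = 48 * 365.25 * 24 * 3600 = 1514764800.0 s
arg = 0.057 / (2 * sqrt(4.41e-12 * 1514764800.0))
= 0.3487
erfc(0.3487) = 0.6219
C = 0.91 * 0.6219 = 0.5659%

0.5659


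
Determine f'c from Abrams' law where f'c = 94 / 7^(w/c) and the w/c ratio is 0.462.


f'c = 94 / 7^0.462
= 94 / 2.457
= 38.26 MPa

38.26


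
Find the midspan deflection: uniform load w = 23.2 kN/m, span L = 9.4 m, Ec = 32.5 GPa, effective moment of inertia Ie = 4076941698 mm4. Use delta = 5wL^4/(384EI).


Convert: L = 9.4 m = 9400 mm, Ec = 32.5 GPa = 32500 MPa
delta = 5 * 23.2 * 9400^4 / (384 * 32500 * 4076941698)
= 17.8 mm

17.8


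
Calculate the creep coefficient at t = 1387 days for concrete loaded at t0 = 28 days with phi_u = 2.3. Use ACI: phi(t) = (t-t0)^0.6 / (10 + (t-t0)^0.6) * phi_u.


dt = 1387 - 28 = 1359
phi = 1359^0.6 / (10 + 1359^0.6) * 2.3
= 2.032

2.032


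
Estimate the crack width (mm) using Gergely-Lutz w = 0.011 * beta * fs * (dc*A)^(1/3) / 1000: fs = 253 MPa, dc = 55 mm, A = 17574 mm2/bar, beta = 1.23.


w = 0.011 * beta * fs * (dc * A)^(1/3) / 1000
= 0.011 * 1.23 * 253 * (55 * 17574)^(1/3) / 1000
= 0.338 mm

0.338


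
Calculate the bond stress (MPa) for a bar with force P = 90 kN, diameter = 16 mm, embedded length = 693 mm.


u = P / (pi * db * ld)
= 90 * 1000 / (pi * 16 * 693)
= 2.584 MPa

2.584


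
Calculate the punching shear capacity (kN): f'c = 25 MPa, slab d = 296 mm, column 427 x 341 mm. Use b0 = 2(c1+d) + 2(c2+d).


b0 = 2*(427 + 296) + 2*(341 + 296) = 2720 mm
Vc = 0.33 * sqrt(25) * 2720 * 296 / 1000
= 1328.45 kN

1328.45


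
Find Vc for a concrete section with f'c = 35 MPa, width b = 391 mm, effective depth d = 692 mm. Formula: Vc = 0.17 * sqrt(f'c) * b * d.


Vc = 0.17 * sqrt(35) * 391 * 692 / 1000
= 272.12 kN

272.12


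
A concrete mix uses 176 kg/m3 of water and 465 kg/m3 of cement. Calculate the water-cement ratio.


w/c = water / cement
w/c = 176 / 465 = 0.378

0.378


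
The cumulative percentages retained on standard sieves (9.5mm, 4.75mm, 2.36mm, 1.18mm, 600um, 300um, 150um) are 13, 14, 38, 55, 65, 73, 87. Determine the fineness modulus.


FM = sum(cumulative % retained) / 100
= 345 / 100
= 3.45

3.45


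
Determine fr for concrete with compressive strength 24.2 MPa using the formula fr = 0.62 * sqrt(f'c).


fr = 0.62 * sqrt(24.2)
= 3.05 MPa

3.05


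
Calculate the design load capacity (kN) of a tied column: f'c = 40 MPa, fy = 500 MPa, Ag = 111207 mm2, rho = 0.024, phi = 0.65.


Ast = rho * Ag = 0.024 * 111207 = 2668.968 mm2
phi*Pn = 0.65 * 0.80 * (0.85 * 40 * (111207 - 2668.968) + 500 * 2668.968) / 1000
= 2612.88 kN

2612.88


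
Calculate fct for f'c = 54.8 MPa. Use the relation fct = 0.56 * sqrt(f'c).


fct = 0.56 * sqrt(54.8)
= 0.56 * 7.403
= 4.146 MPa

4.146


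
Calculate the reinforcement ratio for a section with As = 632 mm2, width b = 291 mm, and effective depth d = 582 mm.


rho = As / (b * d)
= 632 / (291 * 582)
= 0.0037

0.0037


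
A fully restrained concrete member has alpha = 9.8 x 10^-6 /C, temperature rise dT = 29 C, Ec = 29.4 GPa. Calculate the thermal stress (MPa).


sigma = alpha * dT * Ec
= 9.8e-6 * 29 * 29.4 * 1000
= 8.355 MPa

8.355


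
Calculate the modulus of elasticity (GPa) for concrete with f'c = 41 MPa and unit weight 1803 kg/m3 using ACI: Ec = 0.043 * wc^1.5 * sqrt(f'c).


Ec = 0.043 * 1803^1.5 * sqrt(41) / 1000
= 21.08 GPa

21.08


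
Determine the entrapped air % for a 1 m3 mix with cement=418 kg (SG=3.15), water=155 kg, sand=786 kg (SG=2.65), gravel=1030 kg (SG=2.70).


Vol cement = 418 / (3.15 * 1000) = 0.132698 m3
Vol water = 155 / 1000 = 0.155 m3
Vol sand = 786 / (2.65 * 1000) = 0.296604 m3
Vol gravel = 1030 / (2.70 * 1000) = 0.381481 m3
Total solid + water volume = 0.965784 m3
Air = (1 - 0.965784) * 100 = 3.42%

3.42


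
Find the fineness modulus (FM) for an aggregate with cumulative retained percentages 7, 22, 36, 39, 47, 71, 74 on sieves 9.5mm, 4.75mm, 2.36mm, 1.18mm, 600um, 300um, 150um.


FM = sum(cumulative % retained) / 100
= 296 / 100
= 2.96

2.96


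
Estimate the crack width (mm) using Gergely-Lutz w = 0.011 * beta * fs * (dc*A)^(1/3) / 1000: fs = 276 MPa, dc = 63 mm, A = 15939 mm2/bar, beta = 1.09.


w = 0.011 * beta * fs * (dc * A)^(1/3) / 1000
= 0.011 * 1.09 * 276 * (63 * 15939)^(1/3) / 1000
= 0.331 mm

0.331


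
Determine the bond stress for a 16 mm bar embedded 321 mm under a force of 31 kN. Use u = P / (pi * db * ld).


u = P / (pi * db * ld)
= 31 * 1000 / (pi * 16 * 321)
= 1.921 MPa

1.921


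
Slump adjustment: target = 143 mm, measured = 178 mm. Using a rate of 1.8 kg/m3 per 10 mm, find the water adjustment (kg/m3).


Difference = 143 - 178 = -35 mm
Water adjustment = -35 * 1.8 / 10 = -6.3 kg/m3

-6.3


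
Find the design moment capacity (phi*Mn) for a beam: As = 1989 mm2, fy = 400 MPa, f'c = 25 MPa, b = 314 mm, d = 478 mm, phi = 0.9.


a = As * fy / (0.85 * f'c * b)
= 1989 * 400 / (0.85 * 25 * 314)
= 119.2357 mm
Mn = As * fy * (d - a/2) / 10^6
= 332.8649 kN-m
phi*Mn = 0.9 * 332.8649 = 299.58 kN-m

299.58


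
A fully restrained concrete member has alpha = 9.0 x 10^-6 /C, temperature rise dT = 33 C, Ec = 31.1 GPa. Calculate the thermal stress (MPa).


sigma = alpha * dT * Ec
= 9.0e-6 * 33 * 31.1 * 1000
= 9.237 MPa

9.237


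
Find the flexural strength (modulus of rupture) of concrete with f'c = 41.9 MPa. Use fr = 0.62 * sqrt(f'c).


fr = 0.62 * sqrt(41.9)
= 4.013 MPa

4.013


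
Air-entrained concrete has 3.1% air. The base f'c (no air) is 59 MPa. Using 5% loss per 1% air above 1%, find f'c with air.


Strength loss = (3.1 - 1) * 5 = 10.5%
f'c = 59 * (1 - 10.5/100)
= 52.8 MPa

52.8


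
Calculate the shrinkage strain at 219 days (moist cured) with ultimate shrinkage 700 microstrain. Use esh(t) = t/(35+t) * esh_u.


esh(219) = 219 / (35 + 219) * 700
= 219 / 254 * 700
= 603.5 microstrain

603.5


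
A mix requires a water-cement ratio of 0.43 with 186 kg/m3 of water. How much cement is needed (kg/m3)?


Cement = water / (w/c)
= 186 / 0.43
= 432.6 kg/m3

432.6


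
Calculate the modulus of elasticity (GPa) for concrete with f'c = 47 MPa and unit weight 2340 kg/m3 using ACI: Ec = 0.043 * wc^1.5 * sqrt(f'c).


Ec = 0.043 * 2340^1.5 * sqrt(47) / 1000
= 33.37 GPa

33.37


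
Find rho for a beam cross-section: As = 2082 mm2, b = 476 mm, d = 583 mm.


rho = As / (b * d)
= 2082 / (476 * 583)
= 0.0075

0.0075


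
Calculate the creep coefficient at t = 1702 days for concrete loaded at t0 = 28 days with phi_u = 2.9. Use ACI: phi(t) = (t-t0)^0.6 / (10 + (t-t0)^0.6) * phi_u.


dt = 1702 - 28 = 1674
phi = 1674^0.6 / (10 + 1674^0.6) * 2.9
= 2.598

2.598


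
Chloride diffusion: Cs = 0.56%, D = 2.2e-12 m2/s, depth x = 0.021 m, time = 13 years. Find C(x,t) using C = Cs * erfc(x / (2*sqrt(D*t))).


t_seconds = 13 * 365.25 * 24 * 3600 = 410248800.0 s
arg = 0.021 / (2 * sqrt(2.2e-12 * 410248800.0))
= 0.3495
erfc(0.3495) = 0.6211
C = 0.56 * 0.6211 = 0.3478%

0.3478


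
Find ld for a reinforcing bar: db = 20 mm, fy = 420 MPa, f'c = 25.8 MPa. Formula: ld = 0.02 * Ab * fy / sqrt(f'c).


Ab = pi * 20^2 / 4 = 314.159 mm2
ld = 0.02 * 314.159 * 420 / sqrt(25.8)
= 519.5 mm

519.5


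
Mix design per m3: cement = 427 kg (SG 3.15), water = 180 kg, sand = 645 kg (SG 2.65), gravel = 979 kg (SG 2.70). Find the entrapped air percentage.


Vol cement = 427 / (3.15 * 1000) = 0.135556 m3
Vol water = 180 / 1000 = 0.18 m3
Vol sand = 645 / (2.65 * 1000) = 0.243396 m3
Vol gravel = 979 / (2.70 * 1000) = 0.362593 m3
Total solid + water volume = 0.921544 m3
Air = (1 - 0.921544) * 100 = 7.85%

7.85


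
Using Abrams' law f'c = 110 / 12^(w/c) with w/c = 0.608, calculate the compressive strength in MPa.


f'c = 110 / 12^0.608
= 110 / 4.53
= 24.28 MPa

24.28


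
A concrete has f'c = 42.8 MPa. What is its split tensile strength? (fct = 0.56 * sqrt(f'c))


fct = 0.56 * sqrt(42.8)
= 0.56 * 6.542
= 3.664 MPa

3.664


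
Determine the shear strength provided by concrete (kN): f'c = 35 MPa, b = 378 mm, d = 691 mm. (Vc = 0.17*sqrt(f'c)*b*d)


Vc = 0.17 * sqrt(35) * 378 * 691 / 1000
= 262.7 kN

262.7


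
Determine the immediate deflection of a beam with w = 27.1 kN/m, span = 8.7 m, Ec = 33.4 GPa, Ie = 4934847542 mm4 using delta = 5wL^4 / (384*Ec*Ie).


Convert: L = 8.7 m = 8700 mm, Ec = 33.4 GPa = 33400 MPa
delta = 5 * 27.1 * 8700^4 / (384 * 33400 * 4934847542)
= 12.26 mm

12.26


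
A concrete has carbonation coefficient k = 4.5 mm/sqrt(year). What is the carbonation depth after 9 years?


depth = k * sqrt(t)
= 4.5 * sqrt(9)
= 13.5 mm

13.5


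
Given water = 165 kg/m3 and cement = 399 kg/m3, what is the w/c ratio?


w/c = water / cement
w/c = 165 / 399 = 0.414

0.414
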